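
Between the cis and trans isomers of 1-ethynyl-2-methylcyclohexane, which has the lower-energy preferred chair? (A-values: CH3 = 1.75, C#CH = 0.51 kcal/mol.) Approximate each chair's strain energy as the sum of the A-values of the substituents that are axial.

At 1,2 positions (parity opposite): cis → (a,e or e,a); trans → (e,e or a,a).
Best chair for cis: E = 0.51 kcal/mol; best chair for trans: E = 0.00 kcal/mol.
The trans isomer is lower by 0.51 kcal/mol.

trans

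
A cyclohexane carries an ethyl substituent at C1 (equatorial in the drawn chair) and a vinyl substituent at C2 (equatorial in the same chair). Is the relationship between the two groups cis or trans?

C1 and C2 have opposite parity, so their axial bonds point in opposite directions.
With opposite-parity carbons, two substituents on the same face are one axial and one equatorial; opposite faces give both axial or both equatorial.
Here the groups are equatorial/equatorial → opposite face → trans.

trans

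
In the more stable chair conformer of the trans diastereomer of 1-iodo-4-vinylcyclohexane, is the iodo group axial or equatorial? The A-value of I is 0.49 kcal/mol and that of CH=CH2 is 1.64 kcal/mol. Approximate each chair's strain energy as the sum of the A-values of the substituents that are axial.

equatorial

C1 and C4 have opposite parity, so for the trans isomer the two substituents are e,e in one chair and a,a in the other.
Chair I (iodo axial, vinyl axial): E = 2.13 kcal/mol.
Chair II (iodo equatorial, vinyl equatorial): E = 0.00 kcal/mol.
Chair II is the more stable (lower-energy) conformer, and in that chair the iodo group is equatorial.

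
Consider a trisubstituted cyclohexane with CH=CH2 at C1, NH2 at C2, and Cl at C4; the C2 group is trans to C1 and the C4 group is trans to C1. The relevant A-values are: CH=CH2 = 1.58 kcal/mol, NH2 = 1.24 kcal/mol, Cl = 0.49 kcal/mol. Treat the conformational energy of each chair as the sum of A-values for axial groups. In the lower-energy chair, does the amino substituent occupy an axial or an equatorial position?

equatorial

Chair I (vinyl axial, amino axial, chloro axial): E = 3.31 kcal/mol.
Chair II (vinyl equatorial, amino equatorial, chloro equatorial): E = 0.00 kcal/mol.
Chair II is the more stable (lower-energy) conformer, and in that chair the amino group is equatorial.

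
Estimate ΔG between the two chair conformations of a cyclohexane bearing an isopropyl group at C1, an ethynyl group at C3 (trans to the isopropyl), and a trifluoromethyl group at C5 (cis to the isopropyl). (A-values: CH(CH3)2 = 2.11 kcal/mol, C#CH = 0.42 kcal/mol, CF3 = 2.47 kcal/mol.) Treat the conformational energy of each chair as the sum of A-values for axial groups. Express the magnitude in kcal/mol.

Chair I (isopropyl axial, ethynyl equatorial, trifluoromethyl axial): E = 4.58 kcal/mol.
Chair II (isopropyl equatorial, ethynyl axial, trifluoromethyl equatorial): E = 0.42 kcal/mol.
ΔE = 4.58 − 0.42 = 4.16 kcal/mol; chair II is more stable.

4.16 kcal/mol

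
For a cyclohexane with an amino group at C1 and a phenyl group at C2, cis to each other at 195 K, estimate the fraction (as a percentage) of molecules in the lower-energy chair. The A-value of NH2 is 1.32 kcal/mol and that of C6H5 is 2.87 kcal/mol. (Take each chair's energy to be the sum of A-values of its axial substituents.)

98.2%

C1 and C2 have opposite parity, so for the cis isomer the two substituents are one axial and one equatorial in each chair.
Chair I (amino axial, phenyl equatorial): E = 1.32 kcal/mol; chair II (amino equatorial, phenyl axial): E = 2.87 kcal/mol.
ΔG = 1.55 kcal/mol between the two chairs.
K = exp(ΔG/RT) with R = 1.987×10⁻³ kcal mol⁻¹ K⁻¹ and T = 195 K gives K ≈ 54.6.
Fraction in the lower-energy chair = K/(K+1) = 98.2%.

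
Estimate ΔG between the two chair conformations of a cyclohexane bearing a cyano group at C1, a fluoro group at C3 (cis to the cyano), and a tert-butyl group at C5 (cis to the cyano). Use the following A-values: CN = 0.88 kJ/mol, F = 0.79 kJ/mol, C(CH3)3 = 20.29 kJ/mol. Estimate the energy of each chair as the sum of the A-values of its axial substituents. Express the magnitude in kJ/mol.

Chair I (cyano axial, fluoro axial, tert-butyl axial): E = 21.96 kJ/mol.
Chair II (cyano equatorial, fluoro equatorial, tert-butyl equatorial): E = 0.00 kJ/mol.
ΔE = 21.96 − 0.00 = 21.96 kJ/mol; chair II is more stable.

21.96 kJ/mol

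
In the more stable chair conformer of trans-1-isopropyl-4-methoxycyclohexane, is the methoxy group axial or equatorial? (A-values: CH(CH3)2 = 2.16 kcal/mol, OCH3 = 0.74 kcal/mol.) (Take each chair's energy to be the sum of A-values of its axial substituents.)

C1 and C4 have opposite parity, so for the trans isomer the two substituents are e,e in one chair and a,a in the other.
Chair I (isopropyl axial, methoxy axial): E = 2.90 kcal/mol.
Chair II (isopropyl equatorial, methoxy equatorial): E = 0.00 kcal/mol.
Chair II is the more stable (lower-energy) conformer, and in that chair the methoxy group is equatorial.

equatorial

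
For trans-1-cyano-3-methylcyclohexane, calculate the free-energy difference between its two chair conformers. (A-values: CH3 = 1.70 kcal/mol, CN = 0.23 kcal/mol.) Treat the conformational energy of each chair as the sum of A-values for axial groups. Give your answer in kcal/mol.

1.47 kcal/mol

C1 and C3 have the same parity, so for the trans isomer the two substituents are one axial and one equatorial in each chair.
Chair I (methyl axial, cyano equatorial): E = 1.70 kcal/mol.
Chair II (methyl equatorial, cyano axial): E = 0.23 kcal/mol.
ΔE = 1.70 − 0.23 = 1.47 kcal/mol; chair II is more stable.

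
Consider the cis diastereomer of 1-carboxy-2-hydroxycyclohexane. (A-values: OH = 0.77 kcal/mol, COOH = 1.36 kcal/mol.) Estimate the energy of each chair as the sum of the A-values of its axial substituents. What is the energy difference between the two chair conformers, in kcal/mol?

C1 and C2 have opposite parity, so for the cis isomer the two substituents are one axial and one equatorial in each chair.
Chair I (hydroxyl axial, carboxyl equatorial): E = 0.77 kcal/mol.
Chair II (hydroxyl equatorial, carboxyl axial): E = 1.36 kcal/mol.
ΔE = 1.36 − 0.77 = 0.59 kcal/mol; chair I is more stable.

0.59 kcal/mol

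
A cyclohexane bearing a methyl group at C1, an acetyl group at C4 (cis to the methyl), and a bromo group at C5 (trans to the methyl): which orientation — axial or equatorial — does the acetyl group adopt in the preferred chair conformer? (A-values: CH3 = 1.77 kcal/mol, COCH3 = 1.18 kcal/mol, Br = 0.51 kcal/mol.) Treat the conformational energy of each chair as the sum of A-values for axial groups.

axial

Chair I (methyl axial, acetyl equatorial, bromo equatorial): E = 1.77 kcal/mol.
Chair II (methyl equatorial, acetyl axial, bromo axial): E = 1.69 kcal/mol.
Chair II is the more stable (lower-energy) conformer, and in that chair the acetyl group is axial.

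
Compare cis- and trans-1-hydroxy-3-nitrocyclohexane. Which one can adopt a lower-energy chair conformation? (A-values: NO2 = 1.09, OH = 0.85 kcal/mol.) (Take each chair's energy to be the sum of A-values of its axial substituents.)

cis

At 1,3 positions (parity same): cis → (e,e or a,a); trans → (a,e or e,a).
Best chair for cis: E = 0.00 kcal/mol; best chair for trans: E = 0.85 kcal/mol.
The cis isomer is lower by 0.85 kcal/mol.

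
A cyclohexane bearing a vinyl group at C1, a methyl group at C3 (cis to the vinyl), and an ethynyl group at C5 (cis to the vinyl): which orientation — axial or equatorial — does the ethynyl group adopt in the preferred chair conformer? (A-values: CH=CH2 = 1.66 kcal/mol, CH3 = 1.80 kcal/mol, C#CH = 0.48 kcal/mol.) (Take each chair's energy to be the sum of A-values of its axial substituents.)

equatorial

Chair I (vinyl axial, methyl axial, ethynyl axial): E = 3.94 kcal/mol.
Chair II (vinyl equatorial, methyl equatorial, ethynyl equatorial): E = 0.00 kcal/mol.
Chair II is the more stable (lower-energy) conformer, and in that chair the ethynyl group is equatorial.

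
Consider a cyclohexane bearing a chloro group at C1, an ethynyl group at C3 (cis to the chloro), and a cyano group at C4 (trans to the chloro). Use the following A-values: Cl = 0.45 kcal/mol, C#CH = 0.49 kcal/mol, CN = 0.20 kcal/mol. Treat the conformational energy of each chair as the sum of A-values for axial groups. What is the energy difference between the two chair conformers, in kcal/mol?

Chair I (chloro axial, ethynyl axial, cyano axial): E = 1.14 kcal/mol.
Chair II (chloro equatorial, ethynyl equatorial, cyano equatorial): E = 0.00 kcal/mol.
ΔE = 1.14 − 0.00 = 1.14 kcal/mol; chair II is more stable.

1.14 kcal/mol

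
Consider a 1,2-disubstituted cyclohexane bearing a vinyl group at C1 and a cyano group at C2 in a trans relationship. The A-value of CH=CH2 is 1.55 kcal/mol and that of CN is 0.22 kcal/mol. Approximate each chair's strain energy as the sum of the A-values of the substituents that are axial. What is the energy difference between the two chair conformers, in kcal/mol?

1.77 kcal/mol

C1 and C2 have opposite parity, so for the trans isomer the two substituents are e,e in one chair and a,a in the other.
Chair I (vinyl axial, cyano axial): E = 1.77 kcal/mol.
Chair II (vinyl equatorial, cyano equatorial): E = 0.00 kcal/mol.
ΔE = 1.77 − 0.00 = 1.77 kcal/mol; chair II is more stable.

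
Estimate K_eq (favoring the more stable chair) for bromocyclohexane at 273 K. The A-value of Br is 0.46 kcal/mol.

K ≈ 2.33

One chair has the bromo group axial (E = 0.46 kcal/mol) and the other has it equatorial (E = 0).
ΔG = 0.46 kcal/mol between the two chairs.
K = exp(ΔG/RT) with R = 1.987×10⁻³ kcal mol⁻¹ K⁻¹ and T = 273 K gives K ≈ 2.33.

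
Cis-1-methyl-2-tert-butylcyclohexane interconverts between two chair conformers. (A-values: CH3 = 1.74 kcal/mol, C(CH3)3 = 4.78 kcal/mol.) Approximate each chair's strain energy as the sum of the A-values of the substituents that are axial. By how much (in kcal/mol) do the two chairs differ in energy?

3.04 kcal/mol

C1 and C2 have opposite parity, so for the cis isomer the two substituents are one axial and one equatorial in each chair.
Chair I (methyl axial, tert-butyl equatorial): E = 1.74 kcal/mol.
Chair II (methyl equatorial, tert-butyl axial): E = 4.78 kcal/mol.
ΔE = 4.78 − 1.74 = 3.04 kcal/mol; chair I is more stable.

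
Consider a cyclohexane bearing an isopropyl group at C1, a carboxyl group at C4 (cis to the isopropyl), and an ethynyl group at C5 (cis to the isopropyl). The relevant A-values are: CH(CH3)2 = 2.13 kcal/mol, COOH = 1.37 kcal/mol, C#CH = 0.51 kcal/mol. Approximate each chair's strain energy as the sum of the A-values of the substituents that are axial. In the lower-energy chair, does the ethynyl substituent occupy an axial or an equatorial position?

Chair I (isopropyl axial, carboxyl equatorial, ethynyl axial): E = 2.64 kcal/mol.
Chair II (isopropyl equatorial, carboxyl axial, ethynyl equatorial): E = 1.37 kcal/mol.
Chair II is the more stable (lower-energy) conformer, and in that chair the ethynyl group is equatorial.

equatorial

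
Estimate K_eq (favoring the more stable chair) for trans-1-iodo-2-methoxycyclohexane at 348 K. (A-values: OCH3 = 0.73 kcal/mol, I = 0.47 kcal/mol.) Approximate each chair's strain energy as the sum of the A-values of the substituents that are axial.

K ≈ 5.67

C1 and C2 have opposite parity, so for the trans isomer the two substituents are e,e in one chair and a,a in the other.
Chair I (methoxy axial, iodo axial): E = 1.20 kcal/mol; chair II (methoxy equatorial, iodo equatorial): E = 0.00 kcal/mol.
ΔG = 1.20 kcal/mol between the two chairs.
K = exp(ΔG/RT) with R = 1.987×10⁻³ kcal mol⁻¹ K⁻¹ and T = 348 K gives K ≈ 5.67.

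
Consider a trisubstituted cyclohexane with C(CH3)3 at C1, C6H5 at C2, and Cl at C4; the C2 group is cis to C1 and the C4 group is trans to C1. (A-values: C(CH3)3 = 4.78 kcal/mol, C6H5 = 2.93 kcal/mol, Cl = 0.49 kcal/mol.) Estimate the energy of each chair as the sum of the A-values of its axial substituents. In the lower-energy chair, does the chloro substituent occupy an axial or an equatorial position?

Chair I (tert-butyl axial, phenyl equatorial, chloro axial): E = 5.27 kcal/mol.
Chair II (tert-butyl equatorial, phenyl axial, chloro equatorial): E = 2.93 kcal/mol.
Chair II is the more stable (lower-energy) conformer, and in that chair the chloro group is equatorial.

equatorial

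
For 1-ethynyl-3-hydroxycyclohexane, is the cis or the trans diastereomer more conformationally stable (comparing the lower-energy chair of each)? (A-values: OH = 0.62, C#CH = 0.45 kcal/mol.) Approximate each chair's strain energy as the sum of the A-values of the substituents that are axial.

At 1,3 positions (parity same): cis → (e,e or a,a); trans → (a,e or e,a).
Best chair for cis: E = 0.00 kcal/mol; best chair for trans: E = 0.45 kcal/mol.
The cis isomer is lower by 0.45 kcal/mol.

cis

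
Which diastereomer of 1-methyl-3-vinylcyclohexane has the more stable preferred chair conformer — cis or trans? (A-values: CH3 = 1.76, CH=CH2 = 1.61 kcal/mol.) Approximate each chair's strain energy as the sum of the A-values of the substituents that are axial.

At 1,3 positions (parity same): cis → (e,e or a,a); trans → (a,e or e,a).
Best chair for cis: E = 0.00 kcal/mol; best chair for trans: E = 1.61 kcal/mol.
The cis isomer is lower by 1.61 kcal/mol.

cis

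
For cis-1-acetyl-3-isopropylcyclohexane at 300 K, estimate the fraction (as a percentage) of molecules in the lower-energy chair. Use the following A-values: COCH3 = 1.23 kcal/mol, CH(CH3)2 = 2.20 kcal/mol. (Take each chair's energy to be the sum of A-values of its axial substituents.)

99.7%

C1 and C3 have the same parity, so for the cis isomer the two substituents are e,e in one chair and a,a in the other.
Chair I (acetyl axial, isopropyl axial): E = 3.43 kcal/mol; chair II (acetyl equatorial, isopropyl equatorial): E = 0.00 kcal/mol.
ΔG = 3.43 kcal/mol between the two chairs.
K = exp(ΔG/RT) with R = 1.987×10⁻³ kcal mol⁻¹ K⁻¹ and T = 300 K gives K ≈ 315.
Fraction in the lower-energy chair = K/(K+1) = 99.7%.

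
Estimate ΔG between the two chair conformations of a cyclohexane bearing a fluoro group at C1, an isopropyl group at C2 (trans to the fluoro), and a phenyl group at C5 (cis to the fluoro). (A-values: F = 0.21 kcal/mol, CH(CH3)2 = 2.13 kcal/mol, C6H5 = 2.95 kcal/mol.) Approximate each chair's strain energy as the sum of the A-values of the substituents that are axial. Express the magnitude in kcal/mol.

Chair I (fluoro axial, isopropyl axial, phenyl axial): E = 5.29 kcal/mol.
Chair II (fluoro equatorial, isopropyl equatorial, phenyl equatorial): E = 0.00 kcal/mol.
ΔE = 5.29 − 0.00 = 5.29 kcal/mol; chair II is more stable.

5.29 kcal/mol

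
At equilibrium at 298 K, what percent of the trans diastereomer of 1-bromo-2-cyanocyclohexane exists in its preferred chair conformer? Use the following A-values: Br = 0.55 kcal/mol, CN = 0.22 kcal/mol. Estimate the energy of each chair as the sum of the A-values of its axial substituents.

78.6%

C1 and C2 have opposite parity, so for the trans isomer the two substituents are e,e in one chair and a,a in the other.
Chair I (bromo axial, cyano axial): E = 0.77 kcal/mol; chair II (bromo equatorial, cyano equatorial): E = 0.00 kcal/mol.
ΔG = 0.77 kcal/mol between the two chairs.
K = exp(ΔG/RT) with R = 1.987×10⁻³ kcal mol⁻¹ K⁻¹ and T = 298 K gives K ≈ 3.67.
Fraction in the lower-energy chair = K/(K+1) = 78.6%.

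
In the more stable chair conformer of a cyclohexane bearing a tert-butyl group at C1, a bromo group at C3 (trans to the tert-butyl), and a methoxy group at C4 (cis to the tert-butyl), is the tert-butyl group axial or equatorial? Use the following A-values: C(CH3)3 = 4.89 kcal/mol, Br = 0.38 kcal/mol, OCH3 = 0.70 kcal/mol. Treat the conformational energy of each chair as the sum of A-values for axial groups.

Chair I (tert-butyl axial, bromo equatorial, methoxy equatorial): E = 4.89 kcal/mol.
Chair II (tert-butyl equatorial, bromo axial, methoxy axial): E = 1.08 kcal/mol.
Chair II is the more stable (lower-energy) conformer, and in that chair the tert-butyl group is equatorial.

equatorial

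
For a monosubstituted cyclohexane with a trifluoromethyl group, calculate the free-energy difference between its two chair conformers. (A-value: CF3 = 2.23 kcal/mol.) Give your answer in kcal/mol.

A monosubstituted cyclohexane has one chair with the trifluoromethyl group axial (E = A = 2.23 kcal/mol) and one with it equatorial (E = 0).
ΔE = 2.23 − 0 = 2.23 kcal/mol.

2.23 kcal/mol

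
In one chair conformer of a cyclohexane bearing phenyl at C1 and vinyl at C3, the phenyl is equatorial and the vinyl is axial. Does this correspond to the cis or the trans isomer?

trans

C1 and C3 have the same parity, so their axial bonds point in the same direction.
With same-parity carbons, two substituents on the same face are both axial or both equatorial; opposite faces give one of each.
Here the groups are equatorial/axial → opposite face → trans.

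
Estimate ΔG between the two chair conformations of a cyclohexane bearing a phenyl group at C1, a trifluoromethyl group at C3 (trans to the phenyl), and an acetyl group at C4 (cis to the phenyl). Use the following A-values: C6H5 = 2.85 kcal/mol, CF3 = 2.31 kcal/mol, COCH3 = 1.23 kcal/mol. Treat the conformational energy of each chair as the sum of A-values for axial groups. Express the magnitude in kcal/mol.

0.69 kcal/mol

Chair I (phenyl axial, trifluoromethyl equatorial, acetyl equatorial): E = 2.85 kcal/mol.
Chair II (phenyl equatorial, trifluoromethyl axial, acetyl axial): E = 3.54 kcal/mol.
ΔE = 3.54 − 2.85 = 0.69 kcal/mol; chair I is more stable.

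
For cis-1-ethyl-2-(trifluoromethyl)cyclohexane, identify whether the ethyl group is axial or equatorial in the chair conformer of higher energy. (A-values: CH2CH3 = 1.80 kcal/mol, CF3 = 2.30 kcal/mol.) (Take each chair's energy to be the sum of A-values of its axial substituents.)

C1 and C2 have opposite parity, so for the cis isomer the two substituents are one axial and one equatorial in each chair.
Chair I (ethyl axial, trifluoromethyl equatorial): E = 1.80 kcal/mol.
Chair II (ethyl equatorial, trifluoromethyl axial): E = 2.30 kcal/mol.
Chair II is the less stable (higher-energy) conformer, and in that chair the ethyl group is equatorial.

equatorial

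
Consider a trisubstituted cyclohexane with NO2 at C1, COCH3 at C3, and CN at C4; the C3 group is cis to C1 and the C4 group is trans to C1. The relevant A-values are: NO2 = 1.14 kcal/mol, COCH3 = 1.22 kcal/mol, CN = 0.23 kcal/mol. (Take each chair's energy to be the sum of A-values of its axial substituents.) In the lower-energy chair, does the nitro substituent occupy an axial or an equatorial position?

equatorial

Chair I (nitro axial, acetyl axial, cyano axial): E = 2.59 kcal/mol.
Chair II (nitro equatorial, acetyl equatorial, cyano equatorial): E = 0.00 kcal/mol.
Chair II is the more stable (lower-energy) conformer, and in that chair the nitro group is equatorial.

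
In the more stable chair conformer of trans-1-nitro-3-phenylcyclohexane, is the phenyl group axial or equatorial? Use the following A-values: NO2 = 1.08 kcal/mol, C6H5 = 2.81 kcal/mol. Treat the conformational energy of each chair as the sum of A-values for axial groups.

equatorial

C1 and C3 have the same parity, so for the trans isomer the two substituents are one axial and one equatorial in each chair.
Chair I (nitro axial, phenyl equatorial): E = 1.08 kcal/mol.
Chair II (nitro equatorial, phenyl axial): E = 2.81 kcal/mol.
Chair I is the more stable (lower-energy) conformer, and in that chair the phenyl group is equatorial.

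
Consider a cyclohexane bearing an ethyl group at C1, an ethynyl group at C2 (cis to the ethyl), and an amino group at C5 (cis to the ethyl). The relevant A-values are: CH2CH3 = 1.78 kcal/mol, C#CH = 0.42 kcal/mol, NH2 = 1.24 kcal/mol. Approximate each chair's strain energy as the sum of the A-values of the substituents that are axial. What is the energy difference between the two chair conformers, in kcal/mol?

Chair I (ethyl axial, ethynyl equatorial, amino axial): E = 3.02 kcal/mol.
Chair II (ethyl equatorial, ethynyl axial, amino equatorial): E = 0.42 kcal/mol.
ΔE = 3.02 − 0.42 = 2.60 kcal/mol; chair II is more stable.

2.60 kcal/mol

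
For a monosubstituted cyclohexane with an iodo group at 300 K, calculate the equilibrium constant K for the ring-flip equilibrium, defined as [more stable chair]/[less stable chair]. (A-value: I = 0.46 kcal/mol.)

One chair has the iodo group axial (E = 0.46 kcal/mol) and the other has it equatorial (E = 0).
ΔG = 0.46 kcal/mol between the two chairs.
K = exp(ΔG/RT) with R = 1.987×10⁻³ kcal mol⁻¹ K⁻¹ and T = 300 K gives K ≈ 2.16.

K ≈ 2.16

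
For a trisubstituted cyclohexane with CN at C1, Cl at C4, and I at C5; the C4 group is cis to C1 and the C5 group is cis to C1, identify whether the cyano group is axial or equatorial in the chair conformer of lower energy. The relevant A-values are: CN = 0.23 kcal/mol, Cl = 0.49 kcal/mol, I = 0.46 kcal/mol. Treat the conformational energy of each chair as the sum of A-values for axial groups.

equatorial

Chair I (cyano axial, chloro equatorial, iodo axial): E = 0.69 kcal/mol.
Chair II (cyano equatorial, chloro axial, iodo equatorial): E = 0.49 kcal/mol.
Chair II is the more stable (lower-energy) conformer, and in that chair the cyano group is equatorial.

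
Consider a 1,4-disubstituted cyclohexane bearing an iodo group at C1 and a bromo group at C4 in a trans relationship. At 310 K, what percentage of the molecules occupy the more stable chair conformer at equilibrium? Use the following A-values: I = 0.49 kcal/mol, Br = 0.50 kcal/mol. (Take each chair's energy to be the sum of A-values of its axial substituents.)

83.3%

C1 and C4 have opposite parity, so for the trans isomer the two substituents are e,e in one chair and a,a in the other.
Chair I (iodo axial, bromo axial): E = 0.99 kcal/mol; chair II (iodo equatorial, bromo equatorial): E = 0.00 kcal/mol.
ΔG = 0.99 kcal/mol between the two chairs.
K = exp(ΔG/RT) with R = 1.987×10⁻³ kcal mol⁻¹ K⁻¹ and T = 310 K gives K ≈ 4.99.
Fraction in the lower-energy chair = K/(K+1) = 83.3%.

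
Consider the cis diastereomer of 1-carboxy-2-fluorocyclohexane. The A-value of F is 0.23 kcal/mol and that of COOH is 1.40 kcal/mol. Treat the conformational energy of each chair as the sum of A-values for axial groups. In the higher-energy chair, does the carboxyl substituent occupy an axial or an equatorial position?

axial

C1 and C2 have opposite parity, so for the cis isomer the two substituents are one axial and one equatorial in each chair.
Chair I (fluoro axial, carboxyl equatorial): E = 0.23 kcal/mol.
Chair II (fluoro equatorial, carboxyl axial): E = 1.40 kcal/mol.
Chair II is the less stable (higher-energy) conformer, and in that chair the carboxyl group is axial.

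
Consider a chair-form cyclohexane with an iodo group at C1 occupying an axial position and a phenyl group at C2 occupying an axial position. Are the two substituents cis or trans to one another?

trans

C1 and C2 have opposite parity, so their axial bonds point in opposite directions.
With opposite-parity carbons, two substituents on the same face are one axial and one equatorial; opposite faces give both axial or both equatorial.
Here the groups are axial/axial → opposite face → trans.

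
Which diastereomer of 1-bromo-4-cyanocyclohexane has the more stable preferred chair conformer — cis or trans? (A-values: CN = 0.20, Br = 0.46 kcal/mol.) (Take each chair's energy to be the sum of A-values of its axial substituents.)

At 1,4 positions (parity opposite): cis → (a,e or e,a); trans → (e,e or a,a).
Best chair for cis: E = 0.20 kcal/mol; best chair for trans: E = 0.00 kcal/mol.
The trans isomer is lower by 0.20 kcal/mol.

trans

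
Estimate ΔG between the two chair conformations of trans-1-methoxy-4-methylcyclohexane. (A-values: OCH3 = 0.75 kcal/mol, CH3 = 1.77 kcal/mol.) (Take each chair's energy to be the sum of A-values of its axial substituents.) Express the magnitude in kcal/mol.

C1 and C4 have opposite parity, so for the trans isomer the two substituents are e,e in one chair and a,a in the other.
Chair I (methoxy axial, methyl axial): E = 2.52 kcal/mol.
Chair II (methoxy equatorial, methyl equatorial): E = 0.00 kcal/mol.
ΔE = 2.52 − 0.00 = 2.52 kcal/mol; chair II is more stable.

2.52 kcal/mol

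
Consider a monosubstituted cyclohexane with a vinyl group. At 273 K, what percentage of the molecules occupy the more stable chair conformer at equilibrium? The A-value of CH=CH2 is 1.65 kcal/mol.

One chair has the vinyl group axial (E = 1.65 kcal/mol) and the other has it equatorial (E = 0).
ΔG = 1.65 kcal/mol between the two chairs.
K = exp(ΔG/RT) with R = 1.987×10⁻³ kcal mol⁻¹ K⁻¹ and T = 273 K gives K ≈ 20.9.
Fraction in the lower-energy chair = K/(K+1) = 95.4%.

95.4%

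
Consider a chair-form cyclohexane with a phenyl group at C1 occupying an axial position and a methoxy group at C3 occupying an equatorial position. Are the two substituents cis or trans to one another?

trans

C1 and C3 have the same parity, so their axial bonds point in the same direction.
With same-parity carbons, two substituents on the same face are both axial or both equatorial; opposite faces give one of each.
Here the groups are axial/equatorial → opposite face → trans.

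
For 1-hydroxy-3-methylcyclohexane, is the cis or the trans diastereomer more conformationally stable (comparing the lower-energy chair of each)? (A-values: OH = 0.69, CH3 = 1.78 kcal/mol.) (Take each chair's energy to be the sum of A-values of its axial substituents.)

cis

At 1,3 positions (parity same): cis → (e,e or a,a); trans → (a,e or e,a).
Best chair for cis: E = 0.00 kcal/mol; best chair for trans: E = 0.69 kcal/mol.
The cis isomer is lower by 0.69 kcal/mol.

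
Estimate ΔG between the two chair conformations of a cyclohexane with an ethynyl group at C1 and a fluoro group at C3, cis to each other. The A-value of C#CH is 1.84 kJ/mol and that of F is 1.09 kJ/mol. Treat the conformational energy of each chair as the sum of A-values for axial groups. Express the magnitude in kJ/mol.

2.93 kJ/mol

C1 and C3 have the same parity, so for the cis isomer the two substituents are e,e in one chair and a,a in the other.
Chair I (ethynyl axial, fluoro axial): E = 2.93 kJ/mol.
Chair II (ethynyl equatorial, fluoro equatorial): E = 0.00 kJ/mol.
ΔE = 2.93 − 0.00 = 2.93 kJ/mol; chair II is more stable.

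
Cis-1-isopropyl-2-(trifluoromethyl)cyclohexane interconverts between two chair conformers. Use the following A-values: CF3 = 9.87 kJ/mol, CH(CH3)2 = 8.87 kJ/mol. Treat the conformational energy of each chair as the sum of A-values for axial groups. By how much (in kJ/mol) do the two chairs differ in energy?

C1 and C2 have opposite parity, so for the cis isomer the two substituents are one axial and one equatorial in each chair.
Chair I (trifluoromethyl axial, isopropyl equatorial): E = 9.87 kJ/mol.
Chair II (trifluoromethyl equatorial, isopropyl axial): E = 8.87 kJ/mol.
ΔE = 9.87 − 8.87 = 1.00 kJ/mol; chair II is more stable.

1.00 kJ/mol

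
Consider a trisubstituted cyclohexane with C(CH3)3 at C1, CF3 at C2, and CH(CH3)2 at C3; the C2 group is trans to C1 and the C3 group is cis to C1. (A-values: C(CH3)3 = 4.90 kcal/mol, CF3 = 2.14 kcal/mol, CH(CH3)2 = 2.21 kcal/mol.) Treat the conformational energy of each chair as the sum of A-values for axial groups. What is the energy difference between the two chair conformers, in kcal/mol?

Chair I (tert-butyl axial, trifluoromethyl axial, isopropyl axial): E = 9.25 kcal/mol.
Chair II (tert-butyl equatorial, trifluoromethyl equatorial, isopropyl equatorial): E = 0.00 kcal/mol.
ΔE = 9.25 − 0.00 = 9.25 kcal/mol; chair II is more stable.

9.25 kcal/mol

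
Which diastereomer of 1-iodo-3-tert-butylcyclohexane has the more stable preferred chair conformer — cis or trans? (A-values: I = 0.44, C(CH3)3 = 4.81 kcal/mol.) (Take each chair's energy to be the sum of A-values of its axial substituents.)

cis

At 1,3 positions (parity same): cis → (e,e or a,a); trans → (a,e or e,a).
Best chair for cis: E = 0.00 kcal/mol; best chair for trans: E = 0.44 kcal/mol.
The cis isomer is lower by 0.44 kcal/mol.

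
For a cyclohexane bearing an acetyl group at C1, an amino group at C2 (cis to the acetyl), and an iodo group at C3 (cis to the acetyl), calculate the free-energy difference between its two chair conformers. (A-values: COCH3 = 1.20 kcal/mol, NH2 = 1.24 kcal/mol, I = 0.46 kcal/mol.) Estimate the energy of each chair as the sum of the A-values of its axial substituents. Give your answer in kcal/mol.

0.42 kcal/mol

Chair I (acetyl axial, amino equatorial, iodo axial): E = 1.66 kcal/mol.
Chair II (acetyl equatorial, amino axial, iodo equatorial): E = 1.24 kcal/mol.
ΔE = 1.66 − 1.24 = 0.42 kcal/mol; chair II is more stable.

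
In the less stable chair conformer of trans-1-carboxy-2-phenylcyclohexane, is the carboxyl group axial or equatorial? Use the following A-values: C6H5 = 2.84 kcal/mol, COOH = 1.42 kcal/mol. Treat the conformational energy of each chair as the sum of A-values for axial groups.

C1 and C2 have opposite parity, so for the trans isomer the two substituents are e,e in one chair and a,a in the other.
Chair I (phenyl axial, carboxyl axial): E = 4.26 kcal/mol.
Chair II (phenyl equatorial, carboxyl equatorial): E = 0.00 kcal/mol.
Chair I is the less stable (higher-energy) conformer, and in that chair the carboxyl group is axial.

axial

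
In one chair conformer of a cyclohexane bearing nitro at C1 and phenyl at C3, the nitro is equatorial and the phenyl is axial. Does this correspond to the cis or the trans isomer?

C1 and C3 have the same parity, so their axial bonds point in the same direction.
With same-parity carbons, two substituents on the same face are both axial or both equatorial; opposite faces give one of each.
Here the groups are equatorial/axial → opposite face → trans.

trans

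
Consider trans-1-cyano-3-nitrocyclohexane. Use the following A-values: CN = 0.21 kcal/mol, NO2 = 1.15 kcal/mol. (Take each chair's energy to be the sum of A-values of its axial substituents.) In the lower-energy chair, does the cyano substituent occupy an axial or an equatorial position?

axial

C1 and C3 have the same parity, so for the trans isomer the two substituents are one axial and one equatorial in each chair.
Chair I (cyano axial, nitro equatorial): E = 0.21 kcal/mol.
Chair II (cyano equatorial, nitro axial): E = 1.15 kcal/mol.
Chair I is the more stable (lower-energy) conformer, and in that chair the cyano group is axial.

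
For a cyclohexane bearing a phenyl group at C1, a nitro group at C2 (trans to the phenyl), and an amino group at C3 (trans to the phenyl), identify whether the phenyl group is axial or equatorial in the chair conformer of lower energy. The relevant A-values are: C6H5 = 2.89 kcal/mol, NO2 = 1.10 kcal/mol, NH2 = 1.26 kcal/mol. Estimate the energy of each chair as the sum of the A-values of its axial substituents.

equatorial

Chair I (phenyl axial, nitro axial, amino equatorial): E = 3.99 kcal/mol.
Chair II (phenyl equatorial, nitro equatorial, amino axial): E = 1.26 kcal/mol.
Chair II is the more stable (lower-energy) conformer, and in that chair the phenyl group is equatorial.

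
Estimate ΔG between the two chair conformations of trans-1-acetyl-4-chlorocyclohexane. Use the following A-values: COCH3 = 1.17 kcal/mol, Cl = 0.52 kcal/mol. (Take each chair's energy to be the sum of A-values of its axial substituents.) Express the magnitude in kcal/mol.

1.69 kcal/mol

C1 and C4 have opposite parity, so for the trans isomer the two substituents are e,e in one chair and a,a in the other.
Chair I (acetyl axial, chloro axial): E = 1.69 kcal/mol.
Chair II (acetyl equatorial, chloro equatorial): E = 0.00 kcal/mol.
ΔE = 1.69 − 0.00 = 1.69 kcal/mol; chair II is more stable.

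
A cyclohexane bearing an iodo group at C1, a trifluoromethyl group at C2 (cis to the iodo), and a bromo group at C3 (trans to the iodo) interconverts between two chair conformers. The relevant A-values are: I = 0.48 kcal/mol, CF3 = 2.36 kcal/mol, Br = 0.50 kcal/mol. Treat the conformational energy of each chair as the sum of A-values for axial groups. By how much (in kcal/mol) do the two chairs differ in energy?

2.38 kcal/mol

Chair I (iodo axial, trifluoromethyl equatorial, bromo equatorial): E = 0.48 kcal/mol.
Chair II (iodo equatorial, trifluoromethyl axial, bromo axial): E = 2.86 kcal/mol.
ΔE = 2.86 − 0.48 = 2.38 kcal/mol; chair I is more stable.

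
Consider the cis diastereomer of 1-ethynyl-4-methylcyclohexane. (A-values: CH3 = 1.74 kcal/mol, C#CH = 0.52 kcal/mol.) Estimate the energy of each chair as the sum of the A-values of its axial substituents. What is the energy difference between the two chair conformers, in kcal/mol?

C1 and C4 have opposite parity, so for the cis isomer the two substituents are one axial and one equatorial in each chair.
Chair I (methyl axial, ethynyl equatorial): E = 1.74 kcal/mol.
Chair II (methyl equatorial, ethynyl axial): E = 0.52 kcal/mol.
ΔE = 1.74 − 0.52 = 1.22 kcal/mol; chair II is more stable.

1.22 kcal/mol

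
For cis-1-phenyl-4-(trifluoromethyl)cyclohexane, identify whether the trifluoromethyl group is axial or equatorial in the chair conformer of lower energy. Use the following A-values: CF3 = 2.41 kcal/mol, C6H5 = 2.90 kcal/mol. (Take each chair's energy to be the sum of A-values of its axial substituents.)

C1 and C4 have opposite parity, so for the cis isomer the two substituents are one axial and one equatorial in each chair.
Chair I (trifluoromethyl axial, phenyl equatorial): E = 2.41 kcal/mol.
Chair II (trifluoromethyl equatorial, phenyl axial): E = 2.90 kcal/mol.
Chair I is the more stable (lower-energy) conformer, and in that chair the trifluoromethyl group is axial.

axial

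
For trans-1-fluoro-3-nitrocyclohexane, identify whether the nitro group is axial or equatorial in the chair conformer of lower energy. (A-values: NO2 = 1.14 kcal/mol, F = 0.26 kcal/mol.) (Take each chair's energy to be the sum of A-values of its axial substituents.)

C1 and C3 have the same parity, so for the trans isomer the two substituents are one axial and one equatorial in each chair.
Chair I (nitro axial, fluoro equatorial): E = 1.14 kcal/mol.
Chair II (nitro equatorial, fluoro axial): E = 0.26 kcal/mol.
Chair II is the more stable (lower-energy) conformer, and in that chair the nitro group is equatorial.

equatorial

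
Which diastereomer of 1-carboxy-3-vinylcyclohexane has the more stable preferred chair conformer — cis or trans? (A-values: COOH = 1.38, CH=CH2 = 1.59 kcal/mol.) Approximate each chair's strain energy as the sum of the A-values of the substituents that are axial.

cis

At 1,3 positions (parity same): cis → (e,e or a,a); trans → (a,e or e,a).
Best chair for cis: E = 0.00 kcal/mol; best chair for trans: E = 1.38 kcal/mol.
The cis isomer is lower by 1.38 kcal/mol.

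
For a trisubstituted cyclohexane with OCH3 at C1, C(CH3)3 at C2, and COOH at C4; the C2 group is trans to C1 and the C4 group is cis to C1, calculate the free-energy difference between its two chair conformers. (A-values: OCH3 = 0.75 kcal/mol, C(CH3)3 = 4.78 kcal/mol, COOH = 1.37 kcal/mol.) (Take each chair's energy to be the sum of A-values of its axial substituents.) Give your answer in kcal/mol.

4.16 kcal/mol

Chair I (methoxy axial, tert-butyl axial, carboxyl equatorial): E = 5.53 kcal/mol.
Chair II (methoxy equatorial, tert-butyl equatorial, carboxyl axial): E = 1.37 kcal/mol.
ΔE = 5.53 − 1.37 = 4.16 kcal/mol; chair II is more stable.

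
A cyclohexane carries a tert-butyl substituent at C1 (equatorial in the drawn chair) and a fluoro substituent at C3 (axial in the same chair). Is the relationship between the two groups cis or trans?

C1 and C3 have the same parity, so their axial bonds point in the same direction.
With same-parity carbons, two substituents on the same face are both axial or both equatorial; opposite faces give one of each.
Here the groups are equatorial/axial → opposite face → trans.

trans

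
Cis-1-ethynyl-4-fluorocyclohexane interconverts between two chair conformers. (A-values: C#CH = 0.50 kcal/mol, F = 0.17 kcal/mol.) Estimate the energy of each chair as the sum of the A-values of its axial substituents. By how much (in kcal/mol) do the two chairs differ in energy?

C1 and C4 have opposite parity, so for the cis isomer the two substituents are one axial and one equatorial in each chair.
Chair I (ethynyl axial, fluoro equatorial): E = 0.50 kcal/mol.
Chair II (ethynyl equatorial, fluoro axial): E = 0.17 kcal/mol.
ΔE = 0.50 − 0.17 = 0.33 kcal/mol; chair II is more stable.

0.33 kcal/mol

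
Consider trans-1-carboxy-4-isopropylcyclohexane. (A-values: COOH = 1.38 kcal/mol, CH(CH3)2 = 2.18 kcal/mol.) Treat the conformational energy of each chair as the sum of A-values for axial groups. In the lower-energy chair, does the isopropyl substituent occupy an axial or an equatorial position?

equatorial

C1 and C4 have opposite parity, so for the trans isomer the two substituents are e,e in one chair and a,a in the other.
Chair I (carboxyl axial, isopropyl axial): E = 3.56 kcal/mol.
Chair II (carboxyl equatorial, isopropyl equatorial): E = 0.00 kcal/mol.
Chair II is the more stable (lower-energy) conformer, and in that chair the isopropyl group is equatorial.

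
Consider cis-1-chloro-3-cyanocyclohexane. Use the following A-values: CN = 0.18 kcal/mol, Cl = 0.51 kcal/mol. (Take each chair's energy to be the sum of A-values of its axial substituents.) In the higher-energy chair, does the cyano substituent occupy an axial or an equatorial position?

axial

C1 and C3 have the same parity, so for the cis isomer the two substituents are e,e in one chair and a,a in the other.
Chair I (cyano axial, chloro axial): E = 0.69 kcal/mol.
Chair II (cyano equatorial, chloro equatorial): E = 0.00 kcal/mol.
Chair I is the less stable (higher-energy) conformer, and in that chair the cyano group is axial.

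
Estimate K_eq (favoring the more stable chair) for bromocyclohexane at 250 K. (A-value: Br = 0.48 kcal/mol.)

One chair has the bromo group axial (E = 0.48 kcal/mol) and the other has it equatorial (E = 0).
ΔG = 0.48 kcal/mol between the two chairs.
K = exp(ΔG/RT) with R = 1.987×10⁻³ kcal mol⁻¹ K⁻¹ and T = 250 K gives K ≈ 2.63.

K ≈ 2.63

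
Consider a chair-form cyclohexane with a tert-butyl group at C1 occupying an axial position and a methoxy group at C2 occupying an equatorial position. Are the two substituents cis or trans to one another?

C1 and C2 have opposite parity, so their axial bonds point in opposite directions.
With opposite-parity carbons, two substituents on the same face are one axial and one equatorial; opposite faces give both axial or both equatorial.
Here the groups are axial/equatorial → same face → cis.

cis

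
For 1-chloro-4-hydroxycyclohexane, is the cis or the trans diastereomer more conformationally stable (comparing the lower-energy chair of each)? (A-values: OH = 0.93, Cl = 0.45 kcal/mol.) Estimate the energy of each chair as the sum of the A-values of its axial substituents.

At 1,4 positions (parity opposite): cis → (a,e or e,a); trans → (e,e or a,a).
Best chair for cis: E = 0.45 kcal/mol; best chair for trans: E = 0.00 kcal/mol.
The trans isomer is lower by 0.45 kcal/mol.

trans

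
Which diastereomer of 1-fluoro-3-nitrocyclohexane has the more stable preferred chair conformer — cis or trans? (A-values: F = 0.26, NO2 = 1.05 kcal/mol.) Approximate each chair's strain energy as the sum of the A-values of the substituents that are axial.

At 1,3 positions (parity same): cis → (e,e or a,a); trans → (a,e or e,a).
Best chair for cis: E = 0.00 kcal/mol; best chair for trans: E = 0.26 kcal/mol.
The cis isomer is lower by 0.26 kcal/mol.

cis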